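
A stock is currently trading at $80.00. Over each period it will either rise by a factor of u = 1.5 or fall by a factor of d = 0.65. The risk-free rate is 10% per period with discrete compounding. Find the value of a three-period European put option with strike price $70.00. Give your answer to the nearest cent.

Risk-neutral probability p = (1 + 0.1 − 0.65)/(1.5 − 0.65) = 0.4500/0.8500 = 0.5294
Terminal stock prices: S_uuu = 270, S_uud = 117, S_udd = 50.7, S_ddd = 21.97
Terminal payoffs (K − S): max(-200, 0) = 0, max(-47, 0) = 0, max(19.3, 0) = 19.3, max(48.03, 0) = 48.03
Node uu (S = 180): V_uu = 1/1.1·[0.5294·0.0000 + 0.4706·0.0000] = 0.0000
Node ud (S = 78): V_ud = 1/1.1·[0.5294·0.0000 + 0.4706·19.3000] = 8.2567
Node dd (S = 33.8): V_dd = 1/1.1·[0.5294·19.3000 + 0.4706·48.0300] = 29.8364
Node u (S = 120): V_u = 1/1.1·[0.5294·0.0000 + 0.4706·8.2567] = 3.5323
Node d (S = 52): V_d = 1/1.1·[0.5294·8.2567 + 0.4706·29.8364] = 16.7380
Node 0 (S = 80): V_0 = 1/1.1·[0.5294·3.5323 + 0.4706·16.7380] = 8.8607

$8.86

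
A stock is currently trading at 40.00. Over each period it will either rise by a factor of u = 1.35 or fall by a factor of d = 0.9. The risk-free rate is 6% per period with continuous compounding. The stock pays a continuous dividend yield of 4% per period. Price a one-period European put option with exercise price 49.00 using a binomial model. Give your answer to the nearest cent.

8.97

Per-period risk-free factor R = e^0.06 = 1.0618; dividend-adjusted growth = e^(0.06−0.04) = 1.0202.
Risk-neutral probability p = (1.0202 − 0.9)/(1.35 − 0.9) = 0.1202/0.4500 = 0.2671
Terminal stock prices: S_u = 54, S_d = 36
Terminal payoffs (K − S): max(-5, 0) = 0, max(13, 0) = 13
Node 0 (S = 40): V_0 = e^(−0.06)·[0.2671·0.0000 + 0.7329·13.0000] = 8.9727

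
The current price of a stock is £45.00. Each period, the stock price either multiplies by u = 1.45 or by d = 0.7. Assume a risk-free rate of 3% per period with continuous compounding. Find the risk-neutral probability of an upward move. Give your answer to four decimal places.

Risk-neutral probability p = (e^0.03 − 0.7)/(1.45 − 0.7) = 0.3305/0.7500 = 0.4406

p = 0.4406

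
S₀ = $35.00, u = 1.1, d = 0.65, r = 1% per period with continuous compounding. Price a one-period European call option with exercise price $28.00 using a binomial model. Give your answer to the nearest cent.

Risk-neutral probability p = (e^0.01 − 0.65)/(1.1 − 0.65) = 0.3601/0.4500 = 0.8001
Terminal stock prices: S_u = 38.5, S_d = 22.75
Terminal payoffs (S − K): max(10.5, 0) = 10.5, max(-5.25, 0) = 0
Node 0 (S = 35): V_0 = e^(−0.01)·[0.8001·10.5000 + 0.1999·0.0000] = 8.3176

$8.32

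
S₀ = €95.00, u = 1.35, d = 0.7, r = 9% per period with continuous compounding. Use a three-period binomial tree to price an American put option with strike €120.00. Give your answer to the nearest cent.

Risk-neutral probability p = (e^0.09 − 0.7)/(1.35 − 0.7) = 0.3942/0.6500 = 0.6064
Terminal stock prices: S_uuu = 233.7, S_uud = 121.2, S_udd = 62.84, S_ddd = 32.58
Terminal payoffs (K − S): max(-113.7, 0) = 0, max(-1.196, 0) = 0, max(57.16, 0) = 57.16, max(87.42, 0) = 87.42
Node uu (S = 173.1): continuation = e^(−0.09)·[0.6064·0.0000 + 0.3936·0.0000] = 0.0000; exercise value = 0.0000 ≤ continuation, so V_uu = 0.0000
Node ud (S = 89.77): continuation = e^(−0.09)·[0.6064·0.0000 + 0.3936·57.1575] = 20.5597; exercise value = 30.2250 > continuation, so V_ud = 30.2250 (exercise)
Node dd (S = 46.55): continuation = e^(−0.09)·[0.6064·57.1575 + 0.3936·87.4150] = 63.1217; exercise value = 73.4500 > continuation, so V_dd = 73.4500 (exercise)
Node u (S = 128.2): continuation = e^(−0.09)·[0.6064·0.0000 + 0.3936·30.2250] = 10.8720; exercise value = 0.0000 ≤ continuation, so V_u = 10.8720
Node d (S = 66.5): continuation = e^(−0.09)·[0.6064·30.2250 + 0.3936·73.4500] = 43.1717; exercise value = 53.5000 > continuation, so V_d = 53.5000 (exercise)
Node 0 (S = 95): continuation = e^(−0.09)·[0.6064·10.8720 + 0.3936·53.5000] = 25.2697; exercise value = 25.0000 ≤ continuation, so V_0 = 25.2697

€25.27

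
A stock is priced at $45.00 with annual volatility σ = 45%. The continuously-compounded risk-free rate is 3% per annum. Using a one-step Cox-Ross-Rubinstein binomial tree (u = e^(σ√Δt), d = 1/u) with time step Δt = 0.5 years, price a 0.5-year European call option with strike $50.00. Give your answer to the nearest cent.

CRR parameters: u = e^(σ√Δt) = e^(0.45·√0.5) = 1.3746, d = 1/u = 0.7275
Per-period rate: rΔt = 0.03·0.5 = 0.015, so R = e^0.015 = 1.0151
Risk-neutral probability p = (e^0.015 − 0.7275)/(1.3746 − 0.7275) = 0.2877/0.6472 = 0.4445
Terminal stock prices: S_u = 61.86, S_d = 32.74
Terminal payoffs (S − K): max(11.86, 0) = 11.86, max(-17.26, 0) = 0
Node 0 (S = 45): V_0 = e^(−0.015)·[0.4445·11.8592 + 0.5555·0.0000] = 5.1925

$5.19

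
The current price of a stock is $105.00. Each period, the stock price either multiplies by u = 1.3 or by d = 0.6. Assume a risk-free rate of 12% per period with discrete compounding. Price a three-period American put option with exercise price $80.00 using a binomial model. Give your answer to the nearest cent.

Risk-neutral probability p = (1 + 0.12 − 0.6)/(1.3 − 0.6) = 0.5200/0.7000 = 0.7429
Terminal stock prices: S_uuu = 230.7, S_uud = 106.5, S_udd = 49.14, S_ddd = 22.68
Terminal payoffs (K − S): max(-150.7, 0) = 0, max(-26.47, 0) = 0, max(30.86, 0) = 30.86, max(57.32, 0) = 57.32
Node uu (S = 177.5): continuation = 1/1.12·[0.7429·0.0000 + 0.2571·0.0000] = 0.0000; exercise value = 0.0000 ≤ continuation, so V_uu = 0.0000
Node ud (S = 81.9): continuation = 1/1.12·[0.7429·0.0000 + 0.2571·30.8600] = 7.0852; exercise value = 0.0000 ≤ continuation, so V_ud = 7.0852
Node dd (S = 37.8): continuation = 1/1.12·[0.7429·30.8600 + 0.2571·57.3200] = 33.6286; exercise value = 42.2000 > continuation, so V_dd = 42.2000 (exercise)
Node u (S = 136.5): continuation = 1/1.12·[0.7429·0.0000 + 0.2571·7.0852] = 1.6267; exercise value = 0.0000 ≤ continuation, so V_u = 1.6267
Node d (S = 63): continuation = 1/1.12·[0.7429·7.0852 + 0.2571·42.2000] = 14.3881; exercise value = 17.0000 > continuation, so V_d = 17.0000 (exercise)
Node 0 (S = 105): continuation = 1/1.12·[0.7429·1.6267 + 0.2571·17.0000] = 4.9820; exercise value = 0.0000 ≤ continuation, so V_0 = 4.9820

$4.98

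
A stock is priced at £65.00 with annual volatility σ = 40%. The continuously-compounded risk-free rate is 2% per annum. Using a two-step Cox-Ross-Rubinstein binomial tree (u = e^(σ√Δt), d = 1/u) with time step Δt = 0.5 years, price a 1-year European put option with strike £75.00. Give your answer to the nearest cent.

£16.25

CRR parameters: u = e^(σ√Δt) = e^(0.4·√0.5) = 1.3269, d = 1/u = 0.7536
Per-period rate: rΔt = 0.02·0.5 = 0.01, so R = e^0.01 = 1.0101
Risk-neutral probability p = (e^0.01 − 0.7536)/(1.3269 − 0.7536) = 0.2564/0.5733 = 0.4473
Terminal stock prices: S_uu = 114.4, S_ud = 65, S_dd = 36.92
Terminal payoffs (K − S): max(-39.44, 0) = 0, max(10, 0) = 10, max(38.08, 0) = 38.08
Node u (S = 86.25): V_u = e^(−0.01)·[0.4473·0.0000 + 0.5527·10.0000] = 5.4721
Node d (S = 48.99): V_d = e^(−0.01)·[0.4473·10.0000 + 0.5527·38.0819] = 25.2672
Node 0 (S = 65): V_0 = e^(−0.01)·[0.4473·5.4721 + 0.5527·25.2672] = 16.2498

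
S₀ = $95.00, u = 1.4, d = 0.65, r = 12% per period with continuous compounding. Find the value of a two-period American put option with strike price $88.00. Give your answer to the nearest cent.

$8.74

Risk-neutral probability p = (e^0.12 − 0.65)/(1.4 − 0.65) = 0.4775/0.7500 = 0.6367
Terminal stock prices: S_uu = 186.2, S_ud = 86.45, S_dd = 40.14
Terminal payoffs (K − S): max(-98.2, 0) = 0, max(1.55, 0) = 1.55, max(47.86, 0) = 47.86
Node u (S = 133): continuation = e^(−0.12)·[0.6367·0.0000 + 0.3633·1.5500] = 0.4995; exercise value = 0.0000 ≤ continuation, so V_u = 0.4995
Node d (S = 61.75): continuation = e^(−0.12)·[0.6367·1.5500 + 0.3633·47.8625] = 16.2990; exercise value = 26.2500 > continuation, so V_d = 26.2500 (exercise)
Node 0 (S = 95): continuation = e^(−0.12)·[0.6367·0.4995 + 0.3633·26.2500] = 8.7411; exercise value = 0.0000 ≤ continuation, so V_0 = 8.7411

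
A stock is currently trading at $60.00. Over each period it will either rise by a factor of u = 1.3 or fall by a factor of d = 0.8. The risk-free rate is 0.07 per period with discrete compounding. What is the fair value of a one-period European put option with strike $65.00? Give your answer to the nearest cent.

Risk-neutral probability p = (1 + 0.07 − 0.8)/(1.3 − 0.8) = 0.2700/0.5000 = 0.5400
Terminal stock prices: S_u = 78, S_d = 48
Terminal payoffs (K − S): max(-13, 0) = 0, max(17, 0) = 17
Node 0 (S = 60): V_0 = 1/1.07·[0.5400·0.0000 + 0.4600·17.0000] = 7.3084

$7.31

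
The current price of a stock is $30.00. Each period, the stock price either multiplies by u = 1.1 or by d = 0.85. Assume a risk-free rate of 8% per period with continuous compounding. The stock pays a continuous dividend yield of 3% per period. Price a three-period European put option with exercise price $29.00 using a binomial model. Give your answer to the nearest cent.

Per-period risk-free factor R = e^0.08 = 1.0833; dividend-adjusted growth = e^(0.08−0.03) = 1.0513.
Risk-neutral probability p = (1.0513 − 0.85)/(1.1 − 0.85) = 0.2013/0.2500 = 0.8051
Terminal stock prices: S_uuu = 39.93, S_uud = 30.86, S_udd = 23.84, S_ddd = 18.42
Terminal payoffs (K − S): max(-10.93, 0) = 0, max(-1.855, 0) = 0, max(5.158, 0) = 5.158, max(10.58, 0) = 10.58
Node uu (S = 36.3): V_uu = e^(−0.08)·[0.8051·0.0000 + 0.1949·0.0000] = 0.0000
Node ud (S = 28.05): V_ud = e^(−0.08)·[0.8051·0.0000 + 0.1949·5.1575] = 0.9280
Node dd (S = 21.67): V_dd = e^(−0.08)·[0.8051·5.1575 + 0.1949·10.5763] = 5.7360
Node u (S = 33): V_u = e^(−0.08)·[0.8051·0.0000 + 0.1949·0.9280] = 0.1670
Node d (S = 25.5): V_d = e^(−0.08)·[0.8051·0.9280 + 0.1949·5.7360] = 1.7217
Node 0 (S = 30): V_0 = e^(−0.08)·[0.8051·0.1670 + 0.1949·1.7217] = 0.4339

$0.43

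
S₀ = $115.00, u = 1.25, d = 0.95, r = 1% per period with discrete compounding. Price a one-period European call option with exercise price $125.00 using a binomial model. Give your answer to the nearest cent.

Risk-neutral probability p = (1 + 0.01 − 0.95)/(1.25 − 0.95) = 0.0600/0.3000 = 0.2000
Terminal stock prices: S_u = 143.8, S_d = 109.2
Terminal payoffs (S − K): max(18.75, 0) = 18.75, max(-15.75, 0) = 0
Node 0 (S = 115): V_0 = 1/1.01·[0.2000·18.7500 + 0.8000·0.0000] = 3.7129

$3.71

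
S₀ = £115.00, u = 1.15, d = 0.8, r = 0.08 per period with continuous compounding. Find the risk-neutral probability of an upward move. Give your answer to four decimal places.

p = 0.8094

Risk-neutral probability p = (e^0.08 − 0.8)/(1.15 − 0.8) = 0.2833/0.3500 = 0.8094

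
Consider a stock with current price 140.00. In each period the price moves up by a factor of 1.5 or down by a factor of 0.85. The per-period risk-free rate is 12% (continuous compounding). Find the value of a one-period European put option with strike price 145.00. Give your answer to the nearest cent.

13.22

Risk-neutral probability p = (e^0.12 − 0.85)/(1.5 − 0.85) = 0.2775/0.6500 = 0.4269
Terminal stock prices: S_u = 210, S_d = 119
Terminal payoffs (K − S): max(-65, 0) = 0, max(26, 0) = 26
Node 0 (S = 140): V_0 = e^(−0.12)·[0.4269·0.0000 + 0.5731·26.0000] = 13.2152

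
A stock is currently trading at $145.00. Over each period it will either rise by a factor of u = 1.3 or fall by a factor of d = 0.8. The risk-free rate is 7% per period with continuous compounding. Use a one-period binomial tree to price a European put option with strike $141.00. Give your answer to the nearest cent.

$10.61

Risk-neutral probability p = (e^0.07 − 0.8)/(1.3 − 0.8) = 0.2725/0.5000 = 0.5450
Terminal stock prices: S_u = 188.5, S_d = 116
Terminal payoffs (K − S): max(-47.5, 0) = 0, max(25, 0) = 25
Node 0 (S = 145): V_0 = e^(−0.07)·[0.5450·0.0000 + 0.4550·25.0000] = 10.6056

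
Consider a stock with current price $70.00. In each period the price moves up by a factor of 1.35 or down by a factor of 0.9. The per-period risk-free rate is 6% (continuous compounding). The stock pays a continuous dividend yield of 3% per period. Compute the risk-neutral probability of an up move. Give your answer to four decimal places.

Per-period risk-free factor R = e^0.06 = 1.0618; dividend-adjusted growth = e^(0.06−0.03) = 1.0305.
Risk-neutral probability p = (1.0305 − 0.9)/(1.35 − 0.9) = 0.1305/0.4500 = 0.2899

p = 0.2899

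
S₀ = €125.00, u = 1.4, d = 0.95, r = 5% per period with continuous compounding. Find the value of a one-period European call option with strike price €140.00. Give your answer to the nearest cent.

€7.49

Risk-neutral probability p = (e^0.05 − 0.95)/(1.4 − 0.95) = 0.1013/0.4500 = 0.2250
Terminal stock prices: S_u = 175, S_d = 118.8
Terminal payoffs (S − K): max(35, 0) = 35, max(-21.25, 0) = 0
Node 0 (S = 125): V_0 = e^(−0.05)·[0.2250·35.0000 + 0.7750·0.0000] = 7.4925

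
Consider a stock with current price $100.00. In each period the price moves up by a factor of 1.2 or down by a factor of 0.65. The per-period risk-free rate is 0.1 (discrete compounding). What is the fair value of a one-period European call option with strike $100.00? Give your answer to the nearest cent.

Risk-neutral probability p = (1 + 0.1 − 0.65)/(1.2 − 0.65) = 0.4500/0.5500 = 0.8182
Terminal stock prices: S_u = 120, S_d = 65
Terminal payoffs (S − K): max(20, 0) = 20, max(-35, 0) = 0
Node 0 (S = 100): V_0 = 1/1.1·[0.8182·20.0000 + 0.1818·0.0000] = 14.8760

$14.88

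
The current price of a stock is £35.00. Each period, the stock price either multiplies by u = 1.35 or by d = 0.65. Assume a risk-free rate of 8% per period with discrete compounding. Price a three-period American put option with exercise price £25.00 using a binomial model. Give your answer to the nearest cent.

Risk-neutral probability p = (1 + 0.08 − 0.65)/(1.35 − 0.65) = 0.4300/0.7000 = 0.6143
Terminal stock prices: S_uuu = 86.11, S_uud = 41.46, S_udd = 19.96, S_ddd = 9.612
Terminal payoffs (K − S): max(-61.11, 0) = 0, max(-16.46, 0) = 0, max(5.037, 0) = 5.037, max(15.39, 0) = 15.39
Node uu (S = 63.79): continuation = 1/1.08·[0.6143·0.0000 + 0.3857·0.0000] = 0.0000; exercise value = 0.0000 ≤ continuation, so V_uu = 0.0000
Node ud (S = 30.71): continuation = 1/1.08·[0.6143·0.0000 + 0.3857·5.0369] = 1.7989; exercise value = 0.0000 ≤ continuation, so V_ud = 1.7989
Node dd (S = 14.79): continuation = 1/1.08·[0.6143·5.0369 + 0.3857·15.3881] = 8.3606; exercise value = 10.2125 > continuation, so V_dd = 10.2125 (exercise)
Node u (S = 47.25): continuation = 1/1.08·[0.6143·0.0000 + 0.3857·1.7989] = 0.6425; exercise value = 0.0000 ≤ continuation, so V_u = 0.6425
Node d (S = 22.75): continuation = 1/1.08·[0.6143·1.7989 + 0.3857·10.2125] = 4.6705; exercise value = 2.2500 ≤ continuation, so V_d = 4.6705
Node 0 (S = 35): continuation = 1/1.08·[0.6143·0.6425 + 0.3857·4.6705] = 2.0335; exercise value = 0.0000 ≤ continuation, so V_0 = 2.0335

£2.03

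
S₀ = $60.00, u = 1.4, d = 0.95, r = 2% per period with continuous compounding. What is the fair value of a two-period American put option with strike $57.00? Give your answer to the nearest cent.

$1.95

Risk-neutral probability p = (e^0.02 − 0.95)/(1.4 − 0.95) = 0.0702/0.4500 = 0.1560
Terminal stock prices: S_uu = 117.6, S_ud = 79.8, S_dd = 54.15
Terminal payoffs (K − S): max(-60.6, 0) = 0, max(-22.8, 0) = 0, max(2.85, 0) = 2.85
Node u (S = 84): continuation = e^(−0.02)·[0.1560·0.0000 + 0.8440·0.0000] = 0.0000; exercise value = 0.0000 ≤ continuation, so V_u = 0.0000
Node d (S = 57): continuation = e^(−0.02)·[0.1560·0.0000 + 0.8440·2.8500] = 2.3578; exercise value = 0.0000 ≤ continuation, so V_d = 2.3578
Node 0 (S = 60): continuation = e^(−0.02)·[0.1560·0.0000 + 0.8440·2.3578] = 1.9505; exercise value = 0.0000 ≤ continuation, so V_0 = 1.9505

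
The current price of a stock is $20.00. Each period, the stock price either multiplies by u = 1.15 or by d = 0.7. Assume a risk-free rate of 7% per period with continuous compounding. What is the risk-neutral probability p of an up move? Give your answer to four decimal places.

Risk-neutral probability p = (e^0.07 − 0.7)/(1.15 − 0.7) = 0.3725/0.4500 = 0.8278

p = 0.8278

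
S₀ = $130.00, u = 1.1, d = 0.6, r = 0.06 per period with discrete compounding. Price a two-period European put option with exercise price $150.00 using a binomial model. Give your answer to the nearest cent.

$9.00

Risk-neutral probability p = (1 + 0.06 − 0.6)/(1.1 − 0.6) = 0.4600/0.5000 = 0.9200
Terminal stock prices: S_uu = 157.3, S_ud = 85.8, S_dd = 46.8
Terminal payoffs (K − S): max(-7.3, 0) = 0, max(64.2, 0) = 64.2, max(103.2, 0) = 103.2
Node u (S = 143): V_u = 1/1.06·[0.9200·0.0000 + 0.0800·64.2000] = 4.8453
Node d (S = 78): V_d = 1/1.06·[0.9200·64.2000 + 0.0800·103.2000] = 63.5094
Node 0 (S = 130): V_0 = 1/1.06·[0.9200·4.8453 + 0.0800·63.5094] = 8.9985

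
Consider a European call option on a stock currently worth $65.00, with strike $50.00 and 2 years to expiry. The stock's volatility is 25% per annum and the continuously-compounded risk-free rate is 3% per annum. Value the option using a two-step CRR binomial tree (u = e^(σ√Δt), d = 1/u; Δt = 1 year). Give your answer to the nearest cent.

CRR parameters: u = e^(σ√Δt) = e^(0.25·√1) = 1.2840, d = 1/u = 0.7788
Per-period rate: rΔt = 0.03·1 = 0.03, so R = e^0.03 = 1.0305
Risk-neutral probability p = (e^0.03 − 0.7788)/(1.2840 − 0.7788) = 0.2517/0.5052 = 0.4981
Terminal stock prices: S_uu = 107.2, S_ud = 65, S_dd = 39.42
Terminal payoffs (S − K): max(57.17, 0) = 57.17, max(15, 0) = 15, max(-10.58, 0) = 0
Node u (S = 83.46): V_u = e^(−0.03)·[0.4981·57.1669 + 0.5019·15.0000] = 34.9394
Node d (S = 50.62): V_d = e^(−0.03)·[0.4981·15.0000 + 0.5019·0.0000] = 7.2507
Node 0 (S = 65): V_0 = e^(−0.03)·[0.4981·34.9394 + 0.5019·7.2507] = 20.4206

$20.42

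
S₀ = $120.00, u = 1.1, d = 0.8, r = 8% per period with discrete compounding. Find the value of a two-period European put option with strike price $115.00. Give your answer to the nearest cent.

Risk-neutral probability p = (1 + 0.08 − 0.8)/(1.1 − 0.8) = 0.2800/0.3000 = 0.9333
Terminal stock prices: S_uu = 145.2, S_ud = 105.6, S_dd = 76.8
Terminal payoffs (K − S): max(-30.2, 0) = 0, max(9.4, 0) = 9.4, max(38.2, 0) = 38.2
Node u (S = 132): V_u = 1/1.08·[0.9333·0.0000 + 0.0667·9.4000] = 0.5802
Node d (S = 96): V_d = 1/1.08·[0.9333·9.4000 + 0.0667·38.2000] = 10.4815
Node 0 (S = 120): V_0 = 1/1.08·[0.9333·0.5802 + 0.0667·10.4815] = 1.1485

$1.15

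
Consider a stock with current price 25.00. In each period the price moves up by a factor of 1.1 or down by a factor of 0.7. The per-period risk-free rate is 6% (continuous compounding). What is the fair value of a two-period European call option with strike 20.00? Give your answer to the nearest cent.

7.44

Risk-neutral probability p = (e^0.06 − 0.7)/(1.1 − 0.7) = 0.3618/0.4000 = 0.9046
Terminal stock prices: S_uu = 30.25, S_ud = 19.25, S_dd = 12.25
Terminal payoffs (S − K): max(10.25, 0) = 10.25, max(-0.75, 0) = 0, max(-7.75, 0) = 0
Node u (S = 27.5): V_u = e^(−0.06)·[0.9046·10.2500 + 0.0954·0.0000] = 8.7321
Node d (S = 17.5): V_d = e^(−0.06)·[0.9046·0.0000 + 0.0954·0.0000] = 0.0000
Node 0 (S = 25): V_0 = e^(−0.06)·[0.9046·8.7321 + 0.0954·0.0000] = 7.4390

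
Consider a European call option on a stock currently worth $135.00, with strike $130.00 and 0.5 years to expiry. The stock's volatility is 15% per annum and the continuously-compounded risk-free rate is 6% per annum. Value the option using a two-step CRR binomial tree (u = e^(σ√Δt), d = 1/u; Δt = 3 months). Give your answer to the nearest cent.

CRR parameters: u = e^(σ√Δt) = e^(0.15·√0.25) = 1.0779, d = 1/u = 0.9277
Per-period rate: rΔt = 0.06·0.25 = 0.015, so R = e^0.015 = 1.0151
Risk-neutral probability p = (e^0.015 − 0.9277)/(1.0779 − 0.9277) = 0.0874/0.1501 = 0.5819
Terminal stock prices: S_uu = 156.8, S_ud = 135, S_dd = 116.2
Terminal payoffs (S − K): max(26.85, 0) = 26.85, max(5, 0) = 5, max(-13.8, 0) = 0
Node u (S = 145.5): V_u = e^(−0.015)·[0.5819·26.8476 + 0.4181·5.0000] = 17.4498
Node d (S = 125.2): V_d = e^(−0.015)·[0.5819·5.0000 + 0.4181·0.0000] = 2.8663
Node 0 (S = 135): V_0 = e^(−0.015)·[0.5819·17.4498 + 0.4181·2.8663] = 11.1837

$11.18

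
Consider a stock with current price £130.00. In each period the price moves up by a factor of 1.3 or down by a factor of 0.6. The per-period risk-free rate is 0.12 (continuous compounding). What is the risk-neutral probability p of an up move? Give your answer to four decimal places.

Risk-neutral probability p = (e^0.12 − 0.6)/(1.3 − 0.6) = 0.5275/0.7000 = 0.7536

p = 0.7536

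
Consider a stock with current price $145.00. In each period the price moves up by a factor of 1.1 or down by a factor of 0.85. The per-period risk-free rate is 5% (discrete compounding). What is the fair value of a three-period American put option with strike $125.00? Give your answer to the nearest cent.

$1.27

Risk-neutral probability p = (1 + 0.05 − 0.85)/(1.1 − 0.85) = 0.2000/0.2500 = 0.8000
Terminal stock prices: S_uuu = 193, S_uud = 149.1, S_udd = 115.2, S_ddd = 89.05
Terminal payoffs (K − S): max(-68, 0) = 0, max(-24.13, 0) = 0, max(9.761, 0) = 9.761, max(35.95, 0) = 35.95
Node uu (S = 175.5): continuation = 1/1.05·[0.8000·0.0000 + 0.2000·0.0000] = 0.0000; exercise value = 0.0000 ≤ continuation, so V_uu = 0.0000
Node ud (S = 135.6): continuation = 1/1.05·[0.8000·0.0000 + 0.2000·9.7613] = 1.8593; exercise value = 0.0000 ≤ continuation, so V_ud = 1.8593
Node dd (S = 104.8): continuation = 1/1.05·[0.8000·9.7613 + 0.2000·35.9519] = 14.2851; exercise value = 20.2375 > continuation, so V_dd = 20.2375 (exercise)
Node u (S = 159.5): continuation = 1/1.05·[0.8000·0.0000 + 0.2000·1.8593] = 0.3541; exercise value = 0.0000 ≤ continuation, so V_u = 0.3541
Node d (S = 123.2): continuation = 1/1.05·[0.8000·1.8593 + 0.2000·20.2375] = 5.2714; exercise value = 1.7500 ≤ continuation, so V_d = 5.2714
Node 0 (S = 145): continuation = 1/1.05·[0.8000·0.3541 + 0.2000·5.2714] = 1.2739; exercise value = 0.0000 ≤ continuation, so V_0 = 1.2739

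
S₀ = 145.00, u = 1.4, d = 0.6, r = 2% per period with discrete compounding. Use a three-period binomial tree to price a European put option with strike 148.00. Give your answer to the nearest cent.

Risk-neutral probability p = (1 + 0.02 − 0.6)/(1.4 − 0.6) = 0.4200/0.8000 = 0.5250
Terminal stock prices: S_uuu = 397.9, S_uud = 170.5, S_udd = 73.08, S_ddd = 31.32
Terminal payoffs (K − S): max(-249.9, 0) = 0, max(-22.52, 0) = 0, max(74.92, 0) = 74.92, max(116.7, 0) = 116.7
Node uu (S = 284.2): V_uu = 1/1.02·[0.5250·0.0000 + 0.4750·0.0000] = 0.0000
Node ud (S = 121.8): V_ud = 1/1.02·[0.5250·0.0000 + 0.4750·74.9200] = 34.8892
Node dd (S = 52.2): V_dd = 1/1.02·[0.5250·74.9200 + 0.4750·116.6800] = 92.8980
Node u (S = 203): V_u = 1/1.02·[0.5250·0.0000 + 0.4750·34.8892] = 16.2474
Node d (S = 87): V_d = 1/1.02·[0.5250·34.8892 + 0.4750·92.8980] = 61.2190
Node 0 (S = 145): V_0 = 1/1.02·[0.5250·16.2474 + 0.4750·61.2190] = 36.8715

36.87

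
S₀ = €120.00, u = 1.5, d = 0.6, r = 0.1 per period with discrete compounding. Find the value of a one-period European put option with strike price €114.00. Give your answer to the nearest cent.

€16.97

Risk-neutral probability p = (1 + 0.1 − 0.6)/(1.5 − 0.6) = 0.5000/0.9000 = 0.5556
Terminal stock prices: S_u = 180, S_d = 72
Terminal payoffs (K − S): max(-66, 0) = 0, max(42, 0) = 42
Node 0 (S = 120): V_0 = 1/1.1·[0.5556·0.0000 + 0.4444·42.0000] = 16.9697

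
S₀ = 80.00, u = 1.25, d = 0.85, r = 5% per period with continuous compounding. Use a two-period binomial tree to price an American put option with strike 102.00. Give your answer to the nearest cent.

Risk-neutral probability p = (e^0.05 − 0.85)/(1.25 − 0.85) = 0.2013/0.4000 = 0.5032
Terminal stock prices: S_uu = 125, S_ud = 85, S_dd = 57.8
Terminal payoffs (K − S): max(-23, 0) = 0, max(17, 0) = 17, max(44.2, 0) = 44.2
Node u (S = 100): continuation = e^(−0.05)·[0.5032·0.0000 + 0.4968·17.0000] = 8.0341; exercise value = 2.0000 ≤ continuation, so V_u = 8.0341
Node d (S = 68): continuation = e^(−0.05)·[0.5032·17.0000 + 0.4968·44.2000] = 29.0254; exercise value = 34.0000 > continuation, so V_d = 34.0000 (exercise)
Node 0 (S = 80): continuation = e^(−0.05)·[0.5032·8.0341 + 0.4968·34.0000] = 19.9135; exercise value = 22.0000 > continuation, so V_0 = 22.0000 (exercise)

22.00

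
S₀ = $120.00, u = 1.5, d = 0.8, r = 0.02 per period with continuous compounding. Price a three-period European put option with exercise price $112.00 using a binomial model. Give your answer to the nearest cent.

Risk-neutral probability p = (e^0.02 − 0.8)/(1.5 − 0.8) = 0.2202/0.7000 = 0.3146
Terminal stock prices: S_uuu = 405, S_uud = 216, S_udd = 115.2, S_ddd = 61.44
Terminal payoffs (K − S): max(-293, 0) = 0, max(-104, 0) = 0, max(-3.2, 0) = 0, max(50.56, 0) = 50.56
Node uu (S = 270): V_uu = e^(−0.02)·[0.3146·0.0000 + 0.6854·0.0000] = 0.0000
Node ud (S = 144): V_ud = e^(−0.02)·[0.3146·0.0000 + 0.6854·0.0000] = 0.0000
Node dd (S = 76.8): V_dd = e^(−0.02)·[0.3146·0.0000 + 0.6854·50.5600] = 33.9690
Node u (S = 180): V_u = e^(−0.02)·[0.3146·0.0000 + 0.6854·0.0000] = 0.0000
Node d (S = 96): V_d = e^(−0.02)·[0.3146·0.0000 + 0.6854·33.9690] = 22.8222
Node 0 (S = 120): V_0 = e^(−0.02)·[0.3146·0.0000 + 0.6854·22.8222] = 15.3332

$15.33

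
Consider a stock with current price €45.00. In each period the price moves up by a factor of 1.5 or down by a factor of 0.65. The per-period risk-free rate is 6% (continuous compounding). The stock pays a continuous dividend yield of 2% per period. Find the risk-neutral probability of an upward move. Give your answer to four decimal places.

Per-period risk-free factor R = e^0.06 = 1.0618; dividend-adjusted growth = e^(0.06−0.02) = 1.0408.
Risk-neutral probability p = (1.0408 − 0.65)/(1.5 − 0.65) = 0.3908/0.8500 = 0.4598

p = 0.4598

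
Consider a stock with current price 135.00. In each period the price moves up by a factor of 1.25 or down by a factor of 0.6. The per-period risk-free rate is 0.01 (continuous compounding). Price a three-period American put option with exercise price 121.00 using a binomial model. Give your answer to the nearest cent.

19.72

Risk-neutral probability p = (e^0.01 − 0.6)/(1.25 − 0.6) = 0.4101/0.6500 = 0.6308
Terminal stock prices: S_uuu = 263.7, S_uud = 126.6, S_udd = 60.75, S_ddd = 29.16
Terminal payoffs (K − S): max(-142.7, 0) = 0, max(-5.562, 0) = 0, max(60.25, 0) = 60.25, max(91.84, 0) = 91.84
Node uu (S = 210.9): continuation = e^(−0.01)·[0.6308·0.0000 + 0.3692·0.0000] = 0.0000; exercise value = 0.0000 ≤ continuation, so V_uu = 0.0000
Node ud (S = 101.2): continuation = e^(−0.01)·[0.6308·0.0000 + 0.3692·60.2500] = 22.0202; exercise value = 19.7500 ≤ continuation, so V_ud = 22.0202
Node dd (S = 48.6): continuation = e^(−0.01)·[0.6308·60.2500 + 0.3692·91.8400] = 71.1960; exercise value = 72.4000 > continuation, so V_dd = 72.4000 (exercise)
Node u (S = 168.8): continuation = e^(−0.01)·[0.6308·0.0000 + 0.3692·22.0202] = 8.0480; exercise value = 0.0000 ≤ continuation, so V_u = 8.0480
Node d (S = 81): continuation = e^(−0.01)·[0.6308·22.0202 + 0.3692·72.4000] = 40.2139; exercise value = 40.0000 ≤ continuation, so V_d = 40.2139
Node 0 (S = 135): continuation = e^(−0.01)·[0.6308·8.0480 + 0.3692·40.2139] = 19.7239; exercise value = 0.0000 ≤ continuation, so V_0 = 19.7239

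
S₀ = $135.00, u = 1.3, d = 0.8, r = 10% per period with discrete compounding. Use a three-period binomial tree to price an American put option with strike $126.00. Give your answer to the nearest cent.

Risk-neutral probability p = (1 + 0.1 − 0.8)/(1.3 − 0.8) = 0.3000/0.5000 = 0.6000
Terminal stock prices: S_uuu = 296.6, S_uud = 182.5, S_udd = 112.3, S_ddd = 69.12
Terminal payoffs (K − S): max(-170.6, 0) = 0, max(-56.52, 0) = 0, max(13.68, 0) = 13.68, max(56.88, 0) = 56.88
Node uu (S = 228.2): continuation = 1/1.1·[0.6000·0.0000 + 0.4000·0.0000] = 0.0000; exercise value = 0.0000 ≤ continuation, so V_uu = 0.0000
Node ud (S = 140.4): continuation = 1/1.1·[0.6000·0.0000 + 0.4000·13.6800] = 4.9745; exercise value = 0.0000 ≤ continuation, so V_ud = 4.9745
Node dd (S = 86.4): continuation = 1/1.1·[0.6000·13.6800 + 0.4000·56.8800] = 28.1455; exercise value = 39.6000 > continuation, so V_dd = 39.6000 (exercise)
Node u (S = 175.5): continuation = 1/1.1·[0.6000·0.0000 + 0.4000·4.9745] = 1.8089; exercise value = 0.0000 ≤ continuation, so V_u = 1.8089
Node d (S = 108): continuation = 1/1.1·[0.6000·4.9745 + 0.4000·39.6000] = 17.1134; exercise value = 18.0000 > continuation, so V_d = 18.0000 (exercise)
Node 0 (S = 135): continuation = 1/1.1·[0.6000·1.8089 + 0.4000·18.0000] = 7.5321; exercise value = 0.0000 ≤ continuation, so V_0 = 7.5321

$7.53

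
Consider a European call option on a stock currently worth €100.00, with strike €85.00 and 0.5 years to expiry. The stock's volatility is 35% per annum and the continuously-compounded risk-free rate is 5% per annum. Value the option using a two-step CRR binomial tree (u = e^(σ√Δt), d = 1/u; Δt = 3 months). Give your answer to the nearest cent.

CRR parameters: u = e^(σ√Δt) = e^(0.35·√0.25) = 1.1912, d = 1/u = 0.8395
Per-period rate: rΔt = 0.05·0.25 = 0.0125, so R = e^0.0125 = 1.0126
Risk-neutral probability p = (e^0.0125 − 0.8395)/(1.1912 − 0.8395) = 0.1731/0.3518 = 0.4921
Terminal stock prices: S_uu = 141.9, S_ud = 100, S_dd = 70.47
Terminal payoffs (S − K): max(56.91, 0) = 56.91, max(15, 0) = 15, max(-14.53, 0) = 0
Node u (S = 119.1): V_u = e^(−0.0125)·[0.4921·56.9068 + 0.5079·15.0000] = 35.1805
Node d (S = 83.95): V_d = e^(−0.0125)·[0.4921·15.0000 + 0.5079·0.0000] = 7.2901
Node 0 (S = 100): V_0 = e^(−0.0125)·[0.4921·35.1805 + 0.5079·7.2901] = 20.7544

€20.75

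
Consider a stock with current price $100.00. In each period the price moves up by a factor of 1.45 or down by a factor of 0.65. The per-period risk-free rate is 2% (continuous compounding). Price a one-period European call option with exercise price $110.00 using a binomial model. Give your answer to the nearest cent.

Risk-neutral probability p = (e^0.02 − 0.65)/(1.45 − 0.65) = 0.3702/0.8000 = 0.4628
Terminal stock prices: S_u = 145, S_d = 65
Terminal payoffs (S − K): max(35, 0) = 35, max(-45, 0) = 0
Node 0 (S = 100): V_0 = e^(−0.02)·[0.4628·35.0000 + 0.5372·0.0000] = 15.8756

$15.88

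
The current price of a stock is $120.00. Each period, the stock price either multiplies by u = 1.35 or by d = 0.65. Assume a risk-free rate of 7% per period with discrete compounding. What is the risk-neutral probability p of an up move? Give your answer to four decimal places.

p = 0.6000

Risk-neutral probability p = (1 + 0.07 − 0.65)/(1.35 − 0.65) = 0.4200/0.7000 = 0.6000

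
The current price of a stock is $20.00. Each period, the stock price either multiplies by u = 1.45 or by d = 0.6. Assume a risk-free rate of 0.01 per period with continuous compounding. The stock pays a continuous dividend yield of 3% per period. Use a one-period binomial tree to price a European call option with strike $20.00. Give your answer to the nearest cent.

Per-period risk-free factor R = e^0.01 = 1.0101; dividend-adjusted growth = e^(0.01−0.03) = 0.9802.
Risk-neutral probability p = (0.9802 − 0.6)/(1.45 − 0.6) = 0.3802/0.8500 = 0.4473
Terminal stock prices: S_u = 29, S_d = 12
Terminal payoffs (S − K): max(9, 0) = 9, max(-8, 0) = 0
Node 0 (S = 20): V_0 = e^(−0.01)·[0.4473·9.0000 + 0.5527·0.0000] = 3.9856

$3.99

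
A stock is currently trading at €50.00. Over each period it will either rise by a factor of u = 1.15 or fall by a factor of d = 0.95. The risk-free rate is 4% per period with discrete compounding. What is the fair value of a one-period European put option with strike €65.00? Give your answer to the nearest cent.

€12.50

Risk-neutral probability p = (1 + 0.04 − 0.95)/(1.15 − 0.95) = 0.0900/0.2000 = 0.4500
Terminal stock prices: S_u = 57.5, S_d = 47.5
Terminal payoffs (K − S): max(7.5, 0) = 7.5, max(17.5, 0) = 17.5
Node 0 (S = 50): V_0 = 1/1.04·[0.4500·7.5000 + 0.5500·17.5000] = 12.5000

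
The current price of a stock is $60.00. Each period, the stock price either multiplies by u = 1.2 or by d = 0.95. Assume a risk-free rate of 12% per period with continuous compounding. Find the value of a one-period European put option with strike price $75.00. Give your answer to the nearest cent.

$6.52

Risk-neutral probability p = (e^0.12 − 0.95)/(1.2 − 0.95) = 0.1775/0.2500 = 0.7100
Terminal stock prices: S_u = 72, S_d = 57
Terminal payoffs (K − S): max(3, 0) = 3, max(18, 0) = 18
Node 0 (S = 60): V_0 = e^(−0.12)·[0.7100·3.0000 + 0.2900·18.0000] = 6.5190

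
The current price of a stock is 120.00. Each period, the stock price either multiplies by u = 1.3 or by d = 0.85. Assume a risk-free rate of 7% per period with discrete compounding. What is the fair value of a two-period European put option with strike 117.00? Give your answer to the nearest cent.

Risk-neutral probability p = (1 + 0.07 − 0.85)/(1.3 − 0.85) = 0.2200/0.4500 = 0.4889
Terminal stock prices: S_uu = 202.8, S_ud = 132.6, S_dd = 86.7
Terminal payoffs (K − S): max(-85.8, 0) = 0, max(-15.6, 0) = 0, max(30.3, 0) = 30.3
Node u (S = 156): V_u = 1/1.07·[0.4889·0.0000 + 0.5111·0.0000] = 0.0000
Node d (S = 102): V_d = 1/1.07·[0.4889·0.0000 + 0.5111·30.3000] = 14.4735
Node 0 (S = 120): V_0 = 1/1.07·[0.4889·0.0000 + 0.5111·14.4735] = 6.9136

6.91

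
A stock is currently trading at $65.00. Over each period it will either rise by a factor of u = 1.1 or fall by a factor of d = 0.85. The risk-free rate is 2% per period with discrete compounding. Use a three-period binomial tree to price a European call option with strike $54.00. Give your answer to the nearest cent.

Risk-neutral probability p = (1 + 0.02 − 0.85)/(1.1 − 0.85) = 0.1700/0.2500 = 0.6800
Terminal stock prices: S_uuu = 86.52, S_uud = 66.85, S_udd = 51.66, S_ddd = 39.92
Terminal payoffs (S − K): max(32.52, 0) = 32.52, max(12.85, 0) = 12.85, max(-2.341, 0) = 0, max(-14.08, 0) = 0
Node uu (S = 78.65): V_uu = 1/1.02·[0.6800·32.5150 + 0.3200·12.8525] = 25.7088
Node ud (S = 60.77): V_ud = 1/1.02·[0.6800·12.8525 + 0.3200·0.0000] = 8.5683
Node dd (S = 46.96): V_dd = 1/1.02·[0.6800·0.0000 + 0.3200·0.0000] = 0.0000
Node u (S = 71.5): V_u = 1/1.02·[0.6800·25.7088 + 0.3200·8.5683] = 19.8273
Node d (S = 55.25): V_d = 1/1.02·[0.6800·8.5683 + 0.3200·0.0000] = 5.7122
Node 0 (S = 65): V_0 = 1/1.02·[0.6800·19.8273 + 0.3200·5.7122] = 15.0103

$15.01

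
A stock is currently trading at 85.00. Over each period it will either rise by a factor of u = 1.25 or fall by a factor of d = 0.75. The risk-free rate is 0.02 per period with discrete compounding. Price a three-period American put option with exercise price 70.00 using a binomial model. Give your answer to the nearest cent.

Risk-neutral probability p = (1 + 0.02 − 0.75)/(1.25 − 0.75) = 0.2700/0.5000 = 0.5400
Terminal stock prices: S_uuu = 166, S_uud = 99.61, S_udd = 59.77, S_ddd = 35.86
Terminal payoffs (K − S): max(-96.02, 0) = 0, max(-29.61, 0) = 0, max(10.23, 0) = 10.23, max(34.14, 0) = 34.14
Node uu (S = 132.8): continuation = 1/1.02·[0.5400·0.0000 + 0.4600·0.0000] = 0.0000; exercise value = 0.0000 ≤ continuation, so V_uu = 0.0000
Node ud (S = 79.69): continuation = 1/1.02·[0.5400·0.0000 + 0.4600·10.2344] = 4.6155; exercise value = 0.0000 ≤ continuation, so V_ud = 4.6155
Node dd (S = 47.81): continuation = 1/1.02·[0.5400·10.2344 + 0.4600·34.1406] = 20.8150; exercise value = 22.1875 > continuation, so V_dd = 22.1875 (exercise)
Node u (S = 106.2): continuation = 1/1.02·[0.5400·0.0000 + 0.4600·4.6155] = 2.0815; exercise value = 0.0000 ≤ continuation, so V_u = 2.0815
Node d (S = 63.75): continuation = 1/1.02·[0.5400·4.6155 + 0.4600·22.1875] = 12.4496; exercise value = 6.2500 ≤ continuation, so V_d = 12.4496
Node 0 (S = 85): continuation = 1/1.02·[0.5400·2.0815 + 0.4600·12.4496] = 6.7165; exercise value = 0.0000 ≤ continuation, so V_0 = 6.7165

6.72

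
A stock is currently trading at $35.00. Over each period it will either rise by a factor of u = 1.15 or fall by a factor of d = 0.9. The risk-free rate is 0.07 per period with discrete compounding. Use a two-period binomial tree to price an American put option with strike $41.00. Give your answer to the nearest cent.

Risk-neutral probability p = (1 + 0.07 − 0.9)/(1.15 − 0.9) = 0.1700/0.2500 = 0.6800
Terminal stock prices: S_uu = 46.29, S_ud = 36.23, S_dd = 28.35
Terminal payoffs (K − S): max(-5.287, 0) = 0, max(4.775, 0) = 4.775, max(12.65, 0) = 12.65
Node u (S = 40.25): continuation = 1/1.07·[0.6800·0.0000 + 0.3200·4.7750] = 1.4280; exercise value = 0.7500 ≤ continuation, so V_u = 1.4280
Node d (S = 31.5): continuation = 1/1.07·[0.6800·4.7750 + 0.3200·12.6500] = 6.8178; exercise value = 9.5000 > continuation, so V_d = 9.5000 (exercise)
Node 0 (S = 35): continuation = 1/1.07·[0.6800·1.4280 + 0.3200·9.5000] = 3.7487; exercise value = 6.0000 > continuation, so V_0 = 6.0000 (exercise)

$6.00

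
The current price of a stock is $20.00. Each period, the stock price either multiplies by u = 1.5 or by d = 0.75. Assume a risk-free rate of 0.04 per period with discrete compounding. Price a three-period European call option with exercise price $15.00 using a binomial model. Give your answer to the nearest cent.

Risk-neutral probability p = (1 + 0.04 − 0.75)/(1.5 − 0.75) = 0.2900/0.7500 = 0.3867
Terminal stock prices: S_uuu = 67.5, S_uud = 33.75, S_udd = 16.88, S_ddd = 8.438
Terminal payoffs (S − K): max(52.5, 0) = 52.5, max(18.75, 0) = 18.75, max(1.875, 0) = 1.875, max(-6.562, 0) = 0
Node uu (S = 45): V_uu = 1/1.04·[0.3867·52.5000 + 0.6133·18.7500] = 30.5769
Node ud (S = 22.5): V_ud = 1/1.04·[0.3867·18.7500 + 0.6133·1.8750] = 8.0769
Node dd (S = 11.25): V_dd = 1/1.04·[0.3867·1.8750 + 0.6133·0.0000] = 0.6971
Node u (S = 30): V_u = 1/1.04·[0.3867·30.5769 + 0.6133·8.0769] = 16.1317
Node d (S = 15): V_d = 1/1.04·[0.3867·8.0769 + 0.6133·0.6971] = 3.4141
Node 0 (S = 20): V_0 = 1/1.04·[0.3867·16.1317 + 0.6133·3.4141] = 8.0111

$8.01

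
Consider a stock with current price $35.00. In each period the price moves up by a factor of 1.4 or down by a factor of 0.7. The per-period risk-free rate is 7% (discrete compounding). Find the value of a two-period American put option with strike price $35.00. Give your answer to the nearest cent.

Risk-neutral probability p = (1 + 0.07 − 0.7)/(1.4 − 0.7) = 0.3700/0.7000 = 0.5286
Terminal stock prices: S_uu = 68.6, S_ud = 34.3, S_dd = 17.15
Terminal payoffs (K − S): max(-33.6, 0) = 0, max(0.7, 0) = 0.7, max(17.85, 0) = 17.85
Node u (S = 49): continuation = 1/1.07·[0.5286·0.0000 + 0.4714·0.7000] = 0.3084; exercise value = 0.0000 ≤ continuation, so V_u = 0.3084
Node d (S = 24.5): continuation = 1/1.07·[0.5286·0.7000 + 0.4714·17.8500] = 8.2103; exercise value = 10.5000 > continuation, so V_d = 10.5000 (exercise)
Node 0 (S = 35): continuation = 1/1.07·[0.5286·0.3084 + 0.4714·10.5000] = 4.7785; exercise value = 0.0000 ≤ continuation, so V_0 = 4.7785

$4.78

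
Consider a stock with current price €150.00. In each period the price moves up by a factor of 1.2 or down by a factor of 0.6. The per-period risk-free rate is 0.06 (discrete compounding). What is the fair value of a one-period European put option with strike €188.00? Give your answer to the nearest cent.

Risk-neutral probability p = (1 + 0.06 − 0.6)/(1.2 − 0.6) = 0.4600/0.6000 = 0.7667
Terminal stock prices: S_u = 180, S_d = 90
Terminal payoffs (K − S): max(8, 0) = 8, max(98, 0) = 98
Node 0 (S = 150): V_0 = 1/1.06·[0.7667·8.0000 + 0.2333·98.0000] = 27.3585

€27.36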